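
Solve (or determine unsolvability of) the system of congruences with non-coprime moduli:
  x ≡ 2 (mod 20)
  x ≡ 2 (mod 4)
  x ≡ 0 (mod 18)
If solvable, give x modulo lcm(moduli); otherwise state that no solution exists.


Moduli 20, 4, 18 are not pairwise coprime, so CRT works modulo lcm(m_i) when all pairwise compatibility conditions hold.
Pairwise compatibility: gcd(m_i, m_j) must divide a_i - a_j for every pair.
Merge one congruence at a time:
  Start: x ≡ 2 (mod 20).
  Combine with x ≡ 2 (mod 4): gcd(20, 4) = 4; 2 - 2 = 0, which IS divisible by 4, so compatible.
    Write x = 2 + 20·t and substitute into x ≡ 2 (mod 4): 20·t ≡ 2 − 2 = 0 (mod 4).
    Divide the congruence (and modulus) by g = 4: 5·t ≡ 0 (mod 1).
    Modulo 1 every t works; take t = 0.
    Then x = 2 + 20·0 = 2, valid modulo lcm(20, 4) = 20: x ≡ 2 (mod 20).
  Combine with x ≡ 0 (mod 18): gcd(20, 18) = 2; 0 - 2 = -2, which IS divisible by 2, so compatible.
    Write x = 2 + 20·t and substitute into x ≡ 0 (mod 18): 20·t ≡ 0 − 2 = -2 (mod 18).
    Divide the congruence (and modulus) by g = 2: 10·t ≡ -1 (mod 9).
    Reduce coefficients mod 9: 1·t ≡ 8 (mod 9).
    So t ≡ 8 (mod 9).
    Then x = 2 + 20·8 = 162, valid modulo lcm(20, 18) = 180: x ≡ 162 (mod 180).
Verify: 162 mod 20 = 2, 162 mod 4 = 2, 162 mod 18 = 0.

x ≡ 162 (mod 180).


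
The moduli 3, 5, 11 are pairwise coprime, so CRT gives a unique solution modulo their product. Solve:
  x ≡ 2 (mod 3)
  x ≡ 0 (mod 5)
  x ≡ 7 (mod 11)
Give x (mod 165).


Moduli 3, 5, 11 are pairwise coprime; by CRT there is a unique solution modulo M = 3 · 5 · 11 = 165.
Solve pairwise, accumulating the modulus:
  Start with x ≡ 2 (mod 3).
  Combine with x ≡ 0 (mod 5): since gcd(3, 5) = 1, we get a unique residue mod 15.
    Write x = 2 + 3·t and substitute into x ≡ 0 (mod 5): 3·t ≡ 0 − 2 = -2 (mod 5).
    Reduce coefficients mod 5: 3·t ≡ 3 (mod 5).
    The inverse of 3 mod 5 is 2 (since 3·2 = 6 = 1·5 + 1), so t ≡ 2·3 = 6 ≡ 1 (mod 5).
    Then x = 2 + 3·1 = 5, valid modulo lcm(3, 5) = 15: x ≡ 5 (mod 15).
  Combine with x ≡ 7 (mod 11): since gcd(15, 11) = 1, we get a unique residue mod 165.
    Write x = 5 + 15·t and substitute into x ≡ 7 (mod 11): 15·t ≡ 7 − 5 = 2 (mod 11).
    Reduce coefficients mod 11: 4·t ≡ 2 (mod 11).
    The inverse of 4 mod 11 is 3 (since 4·3 = 12 = 1·11 + 1), so t ≡ 3·2 = 6 ≡ 6 (mod 11).
    Then x = 5 + 15·6 = 95, valid modulo lcm(15, 11) = 165: x ≡ 95 (mod 165).
Verify: 95 mod 3 = 2 ✓, 95 mod 5 = 0 ✓, 95 mod 11 = 7 ✓.

x ≡ 95 (mod 165).


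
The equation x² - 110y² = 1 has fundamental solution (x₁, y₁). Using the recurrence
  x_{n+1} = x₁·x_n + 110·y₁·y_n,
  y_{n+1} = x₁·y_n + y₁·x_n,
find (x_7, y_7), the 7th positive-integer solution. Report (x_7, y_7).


Step 1: Find the fundamental solution (x₁, y₁) of x² - 110y² = 1.
  Expand √110 as a continued fraction. a₀ = ⌊√110⌋ = 10; iterate m_{k+1} = d_k·a_k − m_k, d_{k+1} = (110 − m_{k+1}²)/d_k, a_{k+1} = ⌊(a₀ + m_{k+1})/d_{k+1}⌋ (starting m₀ = 0, d₀ = 1), with convergents p_k = a_k·p_{k-1} + p_{k-2}, q_k = a_k·q_{k-1} + q_{k-2} (p₋₁ = 1, q₋₁ = 0):
  k = 0: a₀ = 10; p₀/q₀ = 10/1; p₀² − 110·q₀² = 100 − 110 = -10.
  k = 1: m = 10, d = 10, a = ⌊(10 + 10)/10⌋ = 2; p/q = (2·10 + 1)/(2·1 + 0) = 21/2; p² − 110·q² = 441 − 440 = 1.
  The first convergent with p² − 110·q² = 1 gives the fundamental solution (x₁, y₁) = (21, 2).
Step 2: Apply the recurrence (x_{n+1}, y_{n+1}) = (x₁x_n + 110y₁y_n, x₁y_n + y₁x_n) repeatedly.
  From (x_1, y_1) = (21, 2): x_2 = 21·21 + 110·2·2 = 881; y_2 = 21·2 + 2·21 = 84.
  From (x_2, y_2) = (881, 84): x_3 = 21·881 + 110·2·84 = 36981; y_3 = 21·84 + 2·881 = 3526.
  From (x_3, y_3) = (36981, 3526): x_4 = 21·36981 + 110·2·3526 = 1552321; y_4 = 21·3526 + 2·36981 = 148008.
  From (x_4, y_4) = (1552321, 148008): x_5 = 21·1552321 + 110·2·148008 = 65160501; y_5 = 21·148008 + 2·1552321 = 6212810.
  From (x_5, y_5) = (65160501, 6212810): x_6 = 21·65160501 + 110·2·6212810 = 2735188721; y_6 = 21·6212810 + 2·65160501 = 260790012.
  From (x_6, y_6) = (2735188721, 260790012): x_7 = 21·2735188721 + 110·2·260790012 = 114812765781; y_7 = 21·260790012 + 2·2735188721 = 10946967694.
Step 3: Verify x_7² - 110·y_7² = 13181971186282764539961 - 13181971186282764539960 = 1 (should be 1). ✓

(x_1, y_1) = (21, 2); (x_7, y_7) = (114812765781, 10946967694).


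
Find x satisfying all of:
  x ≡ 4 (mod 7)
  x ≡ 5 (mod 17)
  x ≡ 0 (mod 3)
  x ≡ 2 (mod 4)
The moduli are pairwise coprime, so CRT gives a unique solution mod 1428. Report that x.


Product of moduli M = 7 · 17 · 3 · 4 = 1428.
Merge one congruence at a time:
  Start: x ≡ 4 (mod 7).
  Combine with x ≡ 5 (mod 17); new modulus lcm = 119.
    Write x = 4 + 7·t and substitute into x ≡ 5 (mod 17): 7·t ≡ 5 − 4 = 1 (mod 17).
    The inverse of 7 mod 17 is 5 (since 7·5 = 35 = 2·17 + 1), so t ≡ 5·1 = 5 ≡ 5 (mod 17).
    Then x = 4 + 7·5 = 39, valid modulo lcm(7, 17) = 119: x ≡ 39 (mod 119).
  Combine with x ≡ 0 (mod 3); new modulus lcm = 357.
    Write x = 39 + 119·t and substitute into x ≡ 0 (mod 3): 119·t ≡ 0 − 39 = -39 (mod 3).
    Reduce coefficients mod 3: 2·t ≡ 0 (mod 3).
    The inverse of 2 mod 3 is 2 (since 2·2 = 4 = 1·3 + 1), so t ≡ 2·0 = 0 ≡ 0 (mod 3).
    Then x = 39 + 119·0 = 39, valid modulo lcm(119, 3) = 357: x ≡ 39 (mod 357).
  Combine with x ≡ 2 (mod 4); new modulus lcm = 1428.
    Write x = 39 + 357·t and substitute into x ≡ 2 (mod 4): 357·t ≡ 2 − 39 = -37 (mod 4).
    Reduce coefficients mod 4: 1·t ≡ 3 (mod 4).
    So t ≡ 3 (mod 4).
    Then x = 39 + 357·3 = 1110, valid modulo lcm(357, 4) = 1428: x ≡ 1110 (mod 1428).
Verify against each original: 1110 mod 7 = 4, 1110 mod 17 = 5, 1110 mod 3 = 0, 1110 mod 4 = 2.

x ≡ 1110 (mod 1428).


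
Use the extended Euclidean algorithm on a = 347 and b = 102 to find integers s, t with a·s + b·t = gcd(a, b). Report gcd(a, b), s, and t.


Euclidean algorithm on (347, 102) — divide until remainder is 0:
  347 = 3 · 102 + 41
  102 = 2 · 41 + 20
  41 = 2 · 20 + 1
  20 = 20 · 1 + 0
gcd(347, 102) = 1.
Track Bezout coefficients alongside the remainders: start with r₀ = 347 = a·1 + b·0 (s = 1, t = 0) and r₁ = 102 = a·0 + b·1 (s = 0, t = 1); each new remainder r_{k+1} = r_{k-1} − q_k·r_k inherits s_{k+1} = s_{k-1} − q_k·s_k, t_{k+1} = t_{k-1} − q_k·t_k, so r_k = a·s_k + b·t_k at every step:
  q = 3: r = 41, s = 1 − 3·0 = 1, t = 0 − 3·1 = -3  (check: 347·1 + 102·(-3) = 41)
  q = 2: r = 20, s = 0 − 2·1 = -2, t = 1 − 2·(-3) = 7  (check: 347·(-2) + 102·7 = 20)
  q = 2: r = 1, s = 1 − 2·(-2) = 5, t = -3 − 2·7 = -17  (check: 347·5 + 102·(-17) = 1)
The row with r = 1 (the gcd) gives the Bezout coefficients s = 5, t = -17.
Result: 347 · (5) + 102 · (-17) = 1.

gcd(347, 102) = 1; s = 5, t = -17 (check: 347·5 + 102·(-17) = 1).


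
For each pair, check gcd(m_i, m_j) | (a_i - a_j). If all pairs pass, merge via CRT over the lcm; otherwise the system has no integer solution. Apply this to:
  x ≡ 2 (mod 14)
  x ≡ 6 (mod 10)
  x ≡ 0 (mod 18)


Moduli 14, 10, 18 are not pairwise coprime, so CRT works modulo lcm(m_i) when all pairwise compatibility conditions hold.
Pairwise compatibility: gcd(m_i, m_j) must divide a_i - a_j for every pair.
Merge one congruence at a time:
  Start: x ≡ 2 (mod 14).
  Combine with x ≡ 6 (mod 10): gcd(14, 10) = 2; 6 - 2 = 4, which IS divisible by 2, so compatible.
    Write x = 2 + 14·t and substitute into x ≡ 6 (mod 10): 14·t ≡ 6 − 2 = 4 (mod 10).
    Divide the congruence (and modulus) by g = 2: 7·t ≡ 2 (mod 5).
    Reduce coefficients mod 5: 2·t ≡ 2 (mod 5).
    The inverse of 2 mod 5 is 3 (since 2·3 = 6 = 1·5 + 1), so t ≡ 3·2 = 6 ≡ 1 (mod 5).
    Then x = 2 + 14·1 = 16, valid modulo lcm(14, 10) = 70: x ≡ 16 (mod 70).
  Combine with x ≡ 0 (mod 18): gcd(70, 18) = 2; 0 - 16 = -16, which IS divisible by 2, so compatible.
    Write x = 16 + 70·t and substitute into x ≡ 0 (mod 18): 70·t ≡ 0 − 16 = -16 (mod 18).
    Divide the congruence (and modulus) by g = 2: 35·t ≡ -8 (mod 9).
    Reduce coefficients mod 9: 8·t ≡ 1 (mod 9).
    The inverse of 8 mod 9 is 8 (since 8·8 = 64 = 7·9 + 1), so t ≡ 8·1 = 8 ≡ 8 (mod 9).
    Then x = 16 + 70·8 = 576, valid modulo lcm(70, 18) = 630: x ≡ 576 (mod 630).
Verify: 576 mod 14 = 2, 576 mod 10 = 6, 576 mod 18 = 0.

x ≡ 576 (mod 630).


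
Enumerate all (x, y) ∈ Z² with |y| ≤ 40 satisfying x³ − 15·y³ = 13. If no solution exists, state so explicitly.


The equation is x³ - 15y³ = 13. For fixed y, x³ = 15·y³ + 13, so a solution requires the RHS to be a perfect cube.
Strategy: iterate y from -40 to 40, compute RHS = 15·y³ + 13, and check whether it is a (positive or negative) perfect cube.
Check small values of y:
  y = 0: RHS = 13 is not a perfect cube.
  y = 1: RHS = 28 is not a perfect cube.
  y = -1: RHS = -2 is not a perfect cube.
  y = 2: RHS = 133 is not a perfect cube.
  y = -2: RHS = -107 is not a perfect cube.
  y = 3: RHS = 418 is not a perfect cube.
  y = -3: RHS = -392 is not a perfect cube.
Continuing the search up to |y| = 40 finds no solutions either.
No (x, y) in the scanned range satisfies the equation.

No integer solutions with |y| ≤ 40.


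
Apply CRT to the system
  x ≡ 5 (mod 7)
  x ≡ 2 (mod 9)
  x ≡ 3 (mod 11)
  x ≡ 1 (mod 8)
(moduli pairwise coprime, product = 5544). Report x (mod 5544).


Product of moduli M = 7 · 9 · 11 · 8 = 5544.
Merge one congruence at a time:
  Start: x ≡ 5 (mod 7).
  Combine with x ≡ 2 (mod 9); new modulus lcm = 63.
    Write x = 5 + 7·t and substitute into x ≡ 2 (mod 9): 7·t ≡ 2 − 5 = -3 (mod 9).
    Reduce coefficients mod 9: 7·t ≡ 6 (mod 9).
    The inverse of 7 mod 9 is 4 (since 7·4 = 28 = 3·9 + 1), so t ≡ 4·6 = 24 ≡ 6 (mod 9).
    Then x = 5 + 7·6 = 47, valid modulo lcm(7, 9) = 63: x ≡ 47 (mod 63).
  Combine with x ≡ 3 (mod 11); new modulus lcm = 693.
    Write x = 47 + 63·t and substitute into x ≡ 3 (mod 11): 63·t ≡ 3 − 47 = -44 (mod 11).
    Reduce coefficients mod 11: 8·t ≡ 0 (mod 11).
    The inverse of 8 mod 11 is 7 (since 8·7 = 56 = 5·11 + 1), so t ≡ 7·0 = 0 ≡ 0 (mod 11).
    Then x = 47 + 63·0 = 47, valid modulo lcm(63, 11) = 693: x ≡ 47 (mod 693).
  Combine with x ≡ 1 (mod 8); new modulus lcm = 5544.
    Write x = 47 + 693·t and substitute into x ≡ 1 (mod 8): 693·t ≡ 1 − 47 = -46 (mod 8).
    Reduce coefficients mod 8: 5·t ≡ 2 (mod 8).
    The inverse of 5 mod 8 is 5 (since 5·5 = 25 = 3·8 + 1), so t ≡ 5·2 = 10 ≡ 2 (mod 8).
    Then x = 47 + 693·2 = 1433, valid modulo lcm(693, 8) = 5544: x ≡ 1433 (mod 5544).
Verify against each original: 1433 mod 7 = 5, 1433 mod 9 = 2, 1433 mod 11 = 3, 1433 mod 8 = 1.

x ≡ 1433 (mod 5544).


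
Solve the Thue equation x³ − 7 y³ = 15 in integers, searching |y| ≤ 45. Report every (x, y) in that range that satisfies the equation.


The equation is x³ - 7y³ = 15. For fixed y, x³ = 7·y³ + 15, so a solution requires the RHS to be a perfect cube.
Strategy: iterate y from -45 to 45, compute RHS = 7·y³ + 15, and check whether it is a (positive or negative) perfect cube.
Check small values of y:
  y = 0: RHS = 15 is not a perfect cube.
  y = 1: RHS = 22 is not a perfect cube.
  y = -1: RHS = 8 = (2)³ ⇒ x = 2 works.
  y = 2: RHS = 71 is not a perfect cube.
  y = -2: RHS = -41 is not a perfect cube.
  y = 3: RHS = 204 is not a perfect cube.
  y = -3: RHS = -174 is not a perfect cube.
Continuing, at y = 23: RHS = 85184 = (44)³ ⇒ x = 44 works.
Searching the remaining y in |y| ≤ 45 finds no further solutions.
Collected solutions: (2, -1), (44, 23).

Solutions (with |y| ≤ 45): (2, -1), (44, 23).


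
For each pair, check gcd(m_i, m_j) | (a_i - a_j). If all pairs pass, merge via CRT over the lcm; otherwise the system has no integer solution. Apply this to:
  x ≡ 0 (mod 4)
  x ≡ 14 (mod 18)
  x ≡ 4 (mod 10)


Moduli 4, 18, 10 are not pairwise coprime, so CRT works modulo lcm(m_i) when all pairwise compatibility conditions hold.
Pairwise compatibility: gcd(m_i, m_j) must divide a_i - a_j for every pair.
Merge one congruence at a time:
  Start: x ≡ 0 (mod 4).
  Combine with x ≡ 14 (mod 18): gcd(4, 18) = 2; 14 - 0 = 14, which IS divisible by 2, so compatible.
    Write x = 0 + 4·t and substitute into x ≡ 14 (mod 18): 4·t ≡ 14 − 0 = 14 (mod 18).
    Divide the congruence (and modulus) by g = 2: 2·t ≡ 7 (mod 9).
    The inverse of 2 mod 9 is 5 (since 2·5 = 10 = 1·9 + 1), so t ≡ 5·7 = 35 ≡ 8 (mod 9).
    Then x = 0 + 4·8 = 32, valid modulo lcm(4, 18) = 36: x ≡ 32 (mod 36).
  Combine with x ≡ 4 (mod 10): gcd(36, 10) = 2; 4 - 32 = -28, which IS divisible by 2, so compatible.
    Write x = 32 + 36·t and substitute into x ≡ 4 (mod 10): 36·t ≡ 4 − 32 = -28 (mod 10).
    Divide the congruence (and modulus) by g = 2: 18·t ≡ -14 (mod 5).
    Reduce coefficients mod 5: 3·t ≡ 1 (mod 5).
    The inverse of 3 mod 5 is 2 (since 3·2 = 6 = 1·5 + 1), so t ≡ 2·1 = 2 ≡ 2 (mod 5).
    Then x = 32 + 36·2 = 104, valid modulo lcm(36, 10) = 180: x ≡ 104 (mod 180).
Verify: 104 mod 4 = 0, 104 mod 18 = 14, 104 mod 10 = 4.

x ≡ 104 (mod 180).


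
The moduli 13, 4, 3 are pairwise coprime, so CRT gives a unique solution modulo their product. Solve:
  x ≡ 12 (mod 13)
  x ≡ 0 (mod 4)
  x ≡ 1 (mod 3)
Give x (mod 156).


Moduli 13, 4, 3 are pairwise coprime; by CRT there is a unique solution modulo M = 13 · 4 · 3 = 156.
Solve pairwise, accumulating the modulus:
  Start with x ≡ 12 (mod 13).
  Combine with x ≡ 0 (mod 4): since gcd(13, 4) = 1, we get a unique residue mod 52.
    Write x = 12 + 13·t and substitute into x ≡ 0 (mod 4): 13·t ≡ 0 − 12 = -12 (mod 4).
    Reduce coefficients mod 4: 1·t ≡ 0 (mod 4).
    So t ≡ 0 (mod 4).
    Then x = 12 + 13·0 = 12, valid modulo lcm(13, 4) = 52: x ≡ 12 (mod 52).
  Combine with x ≡ 1 (mod 3): since gcd(52, 3) = 1, we get a unique residue mod 156.
    Write x = 12 + 52·t and substitute into x ≡ 1 (mod 3): 52·t ≡ 1 − 12 = -11 (mod 3).
    Reduce coefficients mod 3: 1·t ≡ 1 (mod 3).
    So t ≡ 1 (mod 3).
    Then x = 12 + 52·1 = 64, valid modulo lcm(52, 3) = 156: x ≡ 64 (mod 156).
Verify: 64 mod 13 = 12 ✓, 64 mod 4 = 0 ✓, 64 mod 3 = 1 ✓.

x ≡ 64 (mod 156).


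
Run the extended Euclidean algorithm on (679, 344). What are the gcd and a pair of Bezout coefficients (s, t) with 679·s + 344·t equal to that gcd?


Euclidean algorithm on (679, 344) — divide until remainder is 0:
  679 = 1 · 344 + 335
  344 = 1 · 335 + 9
  335 = 37 · 9 + 2
  9 = 4 · 2 + 1
  2 = 2 · 1 + 0
gcd(679, 344) = 1.
Track Bezout coefficients alongside the remainders: start with r₀ = 679 = a·1 + b·0 (s = 1, t = 0) and r₁ = 344 = a·0 + b·1 (s = 0, t = 1); each new remainder r_{k+1} = r_{k-1} − q_k·r_k inherits s_{k+1} = s_{k-1} − q_k·s_k, t_{k+1} = t_{k-1} − q_k·t_k, so r_k = a·s_k + b·t_k at every step:
  q = 1: r = 335, s = 1 − 1·0 = 1, t = 0 − 1·1 = -1  (check: 679·1 + 344·(-1) = 335)
  q = 1: r = 9, s = 0 − 1·1 = -1, t = 1 − 1·(-1) = 2  (check: 679·(-1) + 344·2 = 9)
  q = 37: r = 2, s = 1 − 37·(-1) = 38, t = -1 − 37·2 = -75  (check: 679·38 + 344·(-75) = 2)
  q = 4: r = 1, s = -1 − 4·38 = -153, t = 2 − 4·(-75) = 302  (check: 679·(-153) + 344·302 = 1)
The row with r = 1 (the gcd) gives the Bezout coefficients s = -153, t = 302.
Result: 679 · (-153) + 344 · (302) = 1.

gcd(679, 344) = 1; s = -153, t = 302 (check: 679·(-153) + 344·302 = 1).


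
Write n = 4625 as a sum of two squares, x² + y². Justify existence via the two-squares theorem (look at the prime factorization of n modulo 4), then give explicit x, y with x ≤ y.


Step 1: Factor n = 4625 = 5^3 · 37.
Step 2: Check the mod-4 condition on each prime factor: 5 ≡ 1 (mod 4), exponent 3; 37 ≡ 1 (mod 4), exponent 1.
All primes ≡ 3 (mod 4) appear to even exponent (or don't appear), so by the two-squares theorem n IS expressible as a sum of two squares.
Step 3: Build a representation. Group n = k² · m with k = 5 and m = 5 · 37 = 185 (a product of primes ≡ 1 (mod 4)); a representation of m scales to one of n via (k·x)² + (k·y)² = k²(x² + y²). Each prime p ≡ 1 (mod 4) is itself a sum of two squares; find a² by testing p − a² for a perfect square:
  5: 5 − 1² = 4 = 2² ⇒ 5 = 1² + 2².
  37: 37 − 1² = 36 = 6² ⇒ 37 = 1² + 6².
  Combine using the Brahmagupta–Fibonacci identity (a² + b²)(c² + d²) = (ac − bd)² + (ad + bc)² = (ac + bd)² + (ad − bc)²:
  5 · 37 = 185: from (1² + 2²)(1² + 6²), take (1·1 − 2·6, 1·6 + 2·1) = (1 − 12, 6 + 2) = (-11, 8); dropping signs (only squares matter) gives (11, 8); check 11² + 8² = 121 + 64 = 185 ✓.
  Scale by k = 5: (5·11, 5·8) = (55, 40).
Step 4: Order so x ≤ y and verify: 40² + 55² = 1600 + 3025 = 4625 = n. ✓

n = 4625 = 40² + 55² (one valid representation with x ≤ y).


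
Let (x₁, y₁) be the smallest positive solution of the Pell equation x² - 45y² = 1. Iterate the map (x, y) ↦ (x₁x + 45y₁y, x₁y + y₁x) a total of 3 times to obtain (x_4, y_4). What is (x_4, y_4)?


Step 1: Find the fundamental solution (x₁, y₁) of x² - 45y² = 1.
  Expand √45 as a continued fraction. a₀ = ⌊√45⌋ = 6; iterate m_{k+1} = d_k·a_k − m_k, d_{k+1} = (45 − m_{k+1}²)/d_k, a_{k+1} = ⌊(a₀ + m_{k+1})/d_{k+1}⌋ (starting m₀ = 0, d₀ = 1), with convergents p_k = a_k·p_{k-1} + p_{k-2}, q_k = a_k·q_{k-1} + q_{k-2} (p₋₁ = 1, q₋₁ = 0):
  k = 0: a₀ = 6; p₀/q₀ = 6/1; p₀² − 45·q₀² = 36 − 45 = -9.
  k = 1: m = 6, d = 9, a = ⌊(6 + 6)/9⌋ = 1; p/q = (1·6 + 1)/(1·1 + 0) = 7/1; p² − 45·q² = 49 − 45 = 4.
  k = 2: m = 3, d = 4, a = ⌊(6 + 3)/4⌋ = 2; p/q = (2·7 + 6)/(2·1 + 1) = 20/3; p² − 45·q² = 400 − 405 = -5.
  k = 3: m = 5, d = 5, a = ⌊(6 + 5)/5⌋ = 2; p/q = (2·20 + 7)/(2·3 + 1) = 47/7; p² − 45·q² = 2209 − 2205 = 4.
  k = 4: m = 5, d = 4, a = ⌊(6 + 5)/4⌋ = 2; p/q = (2·47 + 20)/(2·7 + 3) = 114/17; p² − 45·q² = 12996 − 13005 = -9.
  k = 5: m = 3, d = 9, a = ⌊(6 + 3)/9⌋ = 1; p/q = (1·114 + 47)/(1·17 + 7) = 161/24; p² − 45·q² = 25921 − 25920 = 1.
  The first convergent with p² − 45·q² = 1 gives the fundamental solution (x₁, y₁) = (161, 24).
Step 2: Apply the recurrence (x_{n+1}, y_{n+1}) = (x₁x_n + 45y₁y_n, x₁y_n + y₁x_n) repeatedly.
  From (x_1, y_1) = (161, 24): x_2 = 161·161 + 45·24·24 = 51841; y_2 = 161·24 + 24·161 = 7728.
  From (x_2, y_2) = (51841, 7728): x_3 = 161·51841 + 45·24·7728 = 16692641; y_3 = 161·7728 + 24·51841 = 2488392.
  From (x_3, y_3) = (16692641, 2488392): x_4 = 161·16692641 + 45·24·2488392 = 5374978561; y_4 = 161·2488392 + 24·16692641 = 801254496.
Step 3: Verify x_4² - 45·y_4² = 28890394531209630721 - 28890394531209630720 = 1 (should be 1). ✓

(x_1, y_1) = (161, 24); (x_4, y_4) = (5374978561, 801254496).


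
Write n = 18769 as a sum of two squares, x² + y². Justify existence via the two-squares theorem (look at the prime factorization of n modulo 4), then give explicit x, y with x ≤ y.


Step 1: Factor n = 18769 = 137^2.
Step 2: Check the mod-4 condition on each prime factor: 137 ≡ 1 (mod 4), exponent 2.
All primes ≡ 3 (mod 4) appear to even exponent (or don't appear), so by the two-squares theorem n IS expressible as a sum of two squares.
Step 3: Build a representation. Here n = 137 · 137 is a product of primes ≡ 1 (mod 4). Each prime p ≡ 1 (mod 4) is itself a sum of two squares; find a² by testing p − a² for a perfect square:
  137: 137 − 1² = 136, 137 − 2² = 133, 137 − 3² = 128, 137 − 4² = 121 = 11² ⇒ 137 = 4² + 11².
  Combine using the Brahmagupta–Fibonacci identity (a² + b²)(c² + d²) = (ac − bd)² + (ad + bc)² = (ac + bd)² + (ad − bc)²:
  137 · 137 = 18769: from (4² + 11²)(4² + 11²), take (4·4 − 11·11, 4·11 + 11·4) = (16 − 121, 44 + 44) = (-105, 88); dropping signs (only squares matter) gives (105, 88); check 105² + 88² = 11025 + 7744 = 18769 ✓.
Step 4: Order so x ≤ y and verify: 88² + 105² = 7744 + 11025 = 18769 = n. ✓

n = 18769 = 88² + 105² (one valid representation with x ≤ y).


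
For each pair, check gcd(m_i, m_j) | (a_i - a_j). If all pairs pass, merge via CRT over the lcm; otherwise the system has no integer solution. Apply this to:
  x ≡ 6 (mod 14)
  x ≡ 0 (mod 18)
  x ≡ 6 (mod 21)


Moduli 14, 18, 21 are not pairwise coprime, so CRT works modulo lcm(m_i) when all pairwise compatibility conditions hold.
Pairwise compatibility: gcd(m_i, m_j) must divide a_i - a_j for every pair.
Merge one congruence at a time:
  Start: x ≡ 6 (mod 14).
  Combine with x ≡ 0 (mod 18): gcd(14, 18) = 2; 0 - 6 = -6, which IS divisible by 2, so compatible.
    Write x = 6 + 14·t and substitute into x ≡ 0 (mod 18): 14·t ≡ 0 − 6 = -6 (mod 18).
    Divide the congruence (and modulus) by g = 2: 7·t ≡ -3 (mod 9).
    Reduce coefficients mod 9: 7·t ≡ 6 (mod 9).
    The inverse of 7 mod 9 is 4 (since 7·4 = 28 = 3·9 + 1), so t ≡ 4·6 = 24 ≡ 6 (mod 9).
    Then x = 6 + 14·6 = 90, valid modulo lcm(14, 18) = 126: x ≡ 90 (mod 126).
  Combine with x ≡ 6 (mod 21): gcd(126, 21) = 21; 6 - 90 = -84, which IS divisible by 21, so compatible.
    Write x = 90 + 126·t and substitute into x ≡ 6 (mod 21): 126·t ≡ 6 − 90 = -84 (mod 21).
    Divide the congruence (and modulus) by g = 21: 6·t ≡ -4 (mod 1).
    Modulo 1 every t works; take t = 0.
    Then x = 90 + 126·0 = 90, valid modulo lcm(126, 21) = 126: x ≡ 90 (mod 126).
Verify: 90 mod 14 = 6, 90 mod 18 = 0, 90 mod 21 = 6.

x ≡ 90 (mod 126).


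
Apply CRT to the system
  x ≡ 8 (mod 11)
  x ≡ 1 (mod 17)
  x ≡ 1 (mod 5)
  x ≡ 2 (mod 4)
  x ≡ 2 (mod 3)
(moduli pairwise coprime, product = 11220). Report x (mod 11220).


Product of moduli M = 11 · 17 · 5 · 4 · 3 = 11220.
Merge one congruence at a time:
  Start: x ≡ 8 (mod 11).
  Combine with x ≡ 1 (mod 17); new modulus lcm = 187.
    Write x = 8 + 11·t and substitute into x ≡ 1 (mod 17): 11·t ≡ 1 − 8 = -7 (mod 17).
    Reduce coefficients mod 17: 11·t ≡ 10 (mod 17).
    The inverse of 11 mod 17 is 14 (since 11·14 = 154 = 9·17 + 1), so t ≡ 14·10 = 140 ≡ 4 (mod 17).
    Then x = 8 + 11·4 = 52, valid modulo lcm(11, 17) = 187: x ≡ 52 (mod 187).
  Combine with x ≡ 1 (mod 5); new modulus lcm = 935.
    Write x = 52 + 187·t and substitute into x ≡ 1 (mod 5): 187·t ≡ 1 − 52 = -51 (mod 5).
    Reduce coefficients mod 5: 2·t ≡ 4 (mod 5).
    The inverse of 2 mod 5 is 3 (since 2·3 = 6 = 1·5 + 1), so t ≡ 3·4 = 12 ≡ 2 (mod 5).
    Then x = 52 + 187·2 = 426, valid modulo lcm(187, 5) = 935: x ≡ 426 (mod 935).
  Combine with x ≡ 2 (mod 4); new modulus lcm = 3740.
    Write x = 426 + 935·t and substitute into x ≡ 2 (mod 4): 935·t ≡ 2 − 426 = -424 (mod 4).
    Reduce coefficients mod 4: 3·t ≡ 0 (mod 4).
    The inverse of 3 mod 4 is 3 (since 3·3 = 9 = 2·4 + 1), so t ≡ 3·0 = 0 ≡ 0 (mod 4).
    Then x = 426 + 935·0 = 426, valid modulo lcm(935, 4) = 3740: x ≡ 426 (mod 3740).
  Combine with x ≡ 2 (mod 3); new modulus lcm = 11220.
    Write x = 426 + 3740·t and substitute into x ≡ 2 (mod 3): 3740·t ≡ 2 − 426 = -424 (mod 3).
    Reduce coefficients mod 3: 2·t ≡ 2 (mod 3).
    The inverse of 2 mod 3 is 2 (since 2·2 = 4 = 1·3 + 1), so t ≡ 2·2 = 4 ≡ 1 (mod 3).
    Then x = 426 + 3740·1 = 4166, valid modulo lcm(3740, 3) = 11220: x ≡ 4166 (mod 11220).
Verify against each original: 4166 mod 11 = 8, 4166 mod 17 = 1, 4166 mod 5 = 1, 4166 mod 4 = 2, 4166 mod 3 = 2.

x ≡ 4166 (mod 11220).


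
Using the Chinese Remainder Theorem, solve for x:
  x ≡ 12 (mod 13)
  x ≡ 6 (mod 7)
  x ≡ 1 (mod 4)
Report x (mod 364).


Moduli 13, 7, 4 are pairwise coprime; by CRT there is a unique solution modulo M = 13 · 7 · 4 = 364.
Solve pairwise, accumulating the modulus:
  Start with x ≡ 12 (mod 13).
  Combine with x ≡ 6 (mod 7): since gcd(13, 7) = 1, we get a unique residue mod 91.
    Write x = 12 + 13·t and substitute into x ≡ 6 (mod 7): 13·t ≡ 6 − 12 = -6 (mod 7).
    Reduce coefficients mod 7: 6·t ≡ 1 (mod 7).
    The inverse of 6 mod 7 is 6 (since 6·6 = 36 = 5·7 + 1), so t ≡ 6·1 = 6 ≡ 6 (mod 7).
    Then x = 12 + 13·6 = 90, valid modulo lcm(13, 7) = 91: x ≡ 90 (mod 91).
  Combine with x ≡ 1 (mod 4): since gcd(91, 4) = 1, we get a unique residue mod 364.
    Write x = 90 + 91·t and substitute into x ≡ 1 (mod 4): 91·t ≡ 1 − 90 = -89 (mod 4).
    Reduce coefficients mod 4: 3·t ≡ 3 (mod 4).
    The inverse of 3 mod 4 is 3 (since 3·3 = 9 = 2·4 + 1), so t ≡ 3·3 = 9 ≡ 1 (mod 4).
    Then x = 90 + 91·1 = 181, valid modulo lcm(91, 4) = 364: x ≡ 181 (mod 364).
Verify: 181 mod 13 = 12 ✓, 181 mod 7 = 6 ✓, 181 mod 4 = 1 ✓.

x ≡ 181 (mod 364).


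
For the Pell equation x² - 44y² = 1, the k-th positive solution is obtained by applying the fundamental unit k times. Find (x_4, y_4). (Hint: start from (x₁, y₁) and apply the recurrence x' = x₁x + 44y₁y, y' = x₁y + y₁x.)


Step 1: Find the fundamental solution (x₁, y₁) of x² - 44y² = 1.
  Expand √44 as a continued fraction. a₀ = ⌊√44⌋ = 6; iterate m_{k+1} = d_k·a_k − m_k, d_{k+1} = (44 − m_{k+1}²)/d_k, a_{k+1} = ⌊(a₀ + m_{k+1})/d_{k+1}⌋ (starting m₀ = 0, d₀ = 1), with convergents p_k = a_k·p_{k-1} + p_{k-2}, q_k = a_k·q_{k-1} + q_{k-2} (p₋₁ = 1, q₋₁ = 0):
  k = 0: a₀ = 6; p₀/q₀ = 6/1; p₀² − 44·q₀² = 36 − 44 = -8.
  k = 1: m = 6, d = 8, a = ⌊(6 + 6)/8⌋ = 1; p/q = (1·6 + 1)/(1·1 + 0) = 7/1; p² − 44·q² = 49 − 44 = 5.
  k = 2: m = 2, d = 5, a = ⌊(6 + 2)/5⌋ = 1; p/q = (1·7 + 6)/(1·1 + 1) = 13/2; p² − 44·q² = 169 − 176 = -7.
  k = 3: m = 3, d = 7, a = ⌊(6 + 3)/7⌋ = 1; p/q = (1·13 + 7)/(1·2 + 1) = 20/3; p² − 44·q² = 400 − 396 = 4.
  k = 4: m = 4, d = 4, a = ⌊(6 + 4)/4⌋ = 2; p/q = (2·20 + 13)/(2·3 + 2) = 53/8; p² − 44·q² = 2809 − 2816 = -7.
  k = 5: m = 4, d = 7, a = ⌊(6 + 4)/7⌋ = 1; p/q = (1·53 + 20)/(1·8 + 3) = 73/11; p² − 44·q² = 5329 − 5324 = 5.
  k = 6: m = 3, d = 5, a = ⌊(6 + 3)/5⌋ = 1; p/q = (1·73 + 53)/(1·11 + 8) = 126/19; p² − 44·q² = 15876 − 15884 = -8.
  k = 7: m = 2, d = 8, a = ⌊(6 + 2)/8⌋ = 1; p/q = (1·126 + 73)/(1·19 + 11) = 199/30; p² − 44·q² = 39601 − 39600 = 1.
  The first convergent with p² − 44·q² = 1 gives the fundamental solution (x₁, y₁) = (199, 30).
Step 2: Apply the recurrence (x_{n+1}, y_{n+1}) = (x₁x_n + 44y₁y_n, x₁y_n + y₁x_n) repeatedly.
  From (x_1, y_1) = (199, 30): x_2 = 199·199 + 44·30·30 = 79201; y_2 = 199·30 + 30·199 = 11940.
  From (x_2, y_2) = (79201, 11940): x_3 = 199·79201 + 44·30·11940 = 31521799; y_3 = 199·11940 + 30·79201 = 4752090.
  From (x_3, y_3) = (31521799, 4752090): x_4 = 199·31521799 + 44·30·4752090 = 12545596801; y_4 = 199·4752090 + 30·31521799 = 1891319880.
Step 3: Verify x_4² - 44·y_4² = 157391999093261433601 - 157391999093261433600 = 1 (should be 1). ✓

(x_1, y_1) = (199, 30); (x_4, y_4) = (12545596801, 1891319880).


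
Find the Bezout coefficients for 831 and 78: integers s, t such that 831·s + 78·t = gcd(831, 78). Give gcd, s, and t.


Euclidean algorithm on (831, 78) — divide until remainder is 0:
  831 = 10 · 78 + 51
  78 = 1 · 51 + 27
  51 = 1 · 27 + 24
  27 = 1 · 24 + 3
  24 = 8 · 3 + 0
gcd(831, 78) = 3.
Track Bezout coefficients alongside the remainders: start with r₀ = 831 = a·1 + b·0 (s = 1, t = 0) and r₁ = 78 = a·0 + b·1 (s = 0, t = 1); each new remainder r_{k+1} = r_{k-1} − q_k·r_k inherits s_{k+1} = s_{k-1} − q_k·s_k, t_{k+1} = t_{k-1} − q_k·t_k, so r_k = a·s_k + b·t_k at every step:
  q = 10: r = 51, s = 1 − 10·0 = 1, t = 0 − 10·1 = -10  (check: 831·1 + 78·(-10) = 51)
  q = 1: r = 27, s = 0 − 1·1 = -1, t = 1 − 1·(-10) = 11  (check: 831·(-1) + 78·11 = 27)
  q = 1: r = 24, s = 1 − 1·(-1) = 2, t = -10 − 1·11 = -21  (check: 831·2 + 78·(-21) = 24)
  q = 1: r = 3, s = -1 − 1·2 = -3, t = 11 − 1·(-21) = 32  (check: 831·(-3) + 78·32 = 3)
The row with r = 3 (the gcd) gives the Bezout coefficients s = -3, t = 32.
Result: 831 · (-3) + 78 · (32) = 3.

gcd(831, 78) = 3; s = -3, t = 32 (check: 831·(-3) + 78·32 = 3).


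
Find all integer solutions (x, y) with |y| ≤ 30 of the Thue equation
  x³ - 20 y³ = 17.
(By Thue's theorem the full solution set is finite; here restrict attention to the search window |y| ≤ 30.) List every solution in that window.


The equation is x³ - 20y³ = 17. For fixed y, x³ = 20·y³ + 17, so a solution requires the RHS to be a perfect cube.
Strategy: iterate y from -30 to 30, compute RHS = 20·y³ + 17, and check whether it is a (positive or negative) perfect cube.
Check small values of y:
  y = 0: RHS = 17 is not a perfect cube.
  y = 1: RHS = 37 is not a perfect cube.
  y = -1: RHS = -3 is not a perfect cube.
  y = 2: RHS = 177 is not a perfect cube.
  y = -2: RHS = -143 is not a perfect cube.
  y = 3: RHS = 557 is not a perfect cube.
  y = -3: RHS = -523 is not a perfect cube.
Continuing the search up to |y| = 30 finds no solutions either.
No (x, y) in the scanned range satisfies the equation.

No integer solutions with |y| ≤ 30.


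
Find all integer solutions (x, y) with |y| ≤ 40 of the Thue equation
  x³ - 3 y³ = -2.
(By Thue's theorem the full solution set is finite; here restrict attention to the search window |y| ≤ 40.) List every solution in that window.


The equation is x³ - 3y³ = -2. For fixed y, x³ = 3·y³ − 2, so a solution requires the RHS to be a perfect cube.
Strategy: iterate y from -40 to 40, compute RHS = 3·y³ − 2, and check whether it is a (positive or negative) perfect cube.
Check small values of y:
  y = 0: RHS = -2 is not a perfect cube.
  y = 1: RHS = 1 = (1)³ ⇒ x = 1 works.
  y = -1: RHS = -5 is not a perfect cube.
  y = 2: RHS = 22 is not a perfect cube.
  y = -2: RHS = -26 is not a perfect cube.
  y = 3: RHS = 79 is not a perfect cube.
  y = -3: RHS = -83 is not a perfect cube.
Continuing the search up to |y| = 40 finds no further solutions beyond those listed.
Collected solutions: (1, 1).

Solutions (with |y| ≤ 40): (1, 1).


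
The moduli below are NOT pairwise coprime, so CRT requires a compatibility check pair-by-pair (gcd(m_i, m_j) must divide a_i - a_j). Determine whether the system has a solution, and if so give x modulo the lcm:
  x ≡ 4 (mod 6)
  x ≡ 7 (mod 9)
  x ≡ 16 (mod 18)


Moduli 6, 9, 18 are not pairwise coprime, so CRT works modulo lcm(m_i) when all pairwise compatibility conditions hold.
Pairwise compatibility: gcd(m_i, m_j) must divide a_i - a_j for every pair.
Merge one congruence at a time:
  Start: x ≡ 4 (mod 6).
  Combine with x ≡ 7 (mod 9): gcd(6, 9) = 3; 7 - 4 = 3, which IS divisible by 3, so compatible.
    Write x = 4 + 6·t and substitute into x ≡ 7 (mod 9): 6·t ≡ 7 − 4 = 3 (mod 9).
    Divide the congruence (and modulus) by g = 3: 2·t ≡ 1 (mod 3).
    The inverse of 2 mod 3 is 2 (since 2·2 = 4 = 1·3 + 1), so t ≡ 2·1 = 2 ≡ 2 (mod 3).
    Then x = 4 + 6·2 = 16, valid modulo lcm(6, 9) = 18: x ≡ 16 (mod 18).
  Combine with x ≡ 16 (mod 18): gcd(18, 18) = 18; 16 - 16 = 0, which IS divisible by 18, so compatible.
    Write x = 16 + 18·t and substitute into x ≡ 16 (mod 18): 18·t ≡ 16 − 16 = 0 (mod 18).
    Divide the congruence (and modulus) by g = 18: 1·t ≡ 0 (mod 1).
    Modulo 1 every t works; take t = 0.
    Then x = 16 + 18·0 = 16, valid modulo lcm(18, 18) = 18: x ≡ 16 (mod 18).
Verify: 16 mod 6 = 4, 16 mod 9 = 7, 16 mod 18 = 16.

x ≡ 16 (mod 18).


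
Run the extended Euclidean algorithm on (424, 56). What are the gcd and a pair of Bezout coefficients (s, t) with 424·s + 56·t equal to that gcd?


Euclidean algorithm on (424, 56) — divide until remainder is 0:
  424 = 7 · 56 + 32
  56 = 1 · 32 + 24
  32 = 1 · 24 + 8
  24 = 3 · 8 + 0
gcd(424, 56) = 8.
Track Bezout coefficients alongside the remainders: start with r₀ = 424 = a·1 + b·0 (s = 1, t = 0) and r₁ = 56 = a·0 + b·1 (s = 0, t = 1); each new remainder r_{k+1} = r_{k-1} − q_k·r_k inherits s_{k+1} = s_{k-1} − q_k·s_k, t_{k+1} = t_{k-1} − q_k·t_k, so r_k = a·s_k + b·t_k at every step:
  q = 7: r = 32, s = 1 − 7·0 = 1, t = 0 − 7·1 = -7  (check: 424·1 + 56·(-7) = 32)
  q = 1: r = 24, s = 0 − 1·1 = -1, t = 1 − 1·(-7) = 8  (check: 424·(-1) + 56·8 = 24)
  q = 1: r = 8, s = 1 − 1·(-1) = 2, t = -7 − 1·8 = -15  (check: 424·2 + 56·(-15) = 8)
The row with r = 8 (the gcd) gives the Bezout coefficients s = 2, t = -15.
Result: 424 · (2) + 56 · (-15) = 8.

gcd(424, 56) = 8; s = 2, t = -15 (check: 424·2 + 56·(-15) = 8).


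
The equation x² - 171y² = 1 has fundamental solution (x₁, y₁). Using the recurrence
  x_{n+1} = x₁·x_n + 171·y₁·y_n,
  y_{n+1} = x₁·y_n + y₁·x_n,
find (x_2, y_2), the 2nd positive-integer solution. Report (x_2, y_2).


Step 1: Find the fundamental solution (x₁, y₁) of x² - 171y² = 1.
  Expand √171 as a continued fraction. a₀ = ⌊√171⌋ = 13; iterate m_{k+1} = d_k·a_k − m_k, d_{k+1} = (171 − m_{k+1}²)/d_k, a_{k+1} = ⌊(a₀ + m_{k+1})/d_{k+1}⌋ (starting m₀ = 0, d₀ = 1), with convergents p_k = a_k·p_{k-1} + p_{k-2}, q_k = a_k·q_{k-1} + q_{k-2} (p₋₁ = 1, q₋₁ = 0):
  k = 0: a₀ = 13; p₀/q₀ = 13/1; p₀² − 171·q₀² = 169 − 171 = -2.
  k = 1: m = 13, d = 2, a = ⌊(13 + 13)/2⌋ = 13; p/q = (13·13 + 1)/(13·1 + 0) = 170/13; p² − 171·q² = 28900 − 28899 = 1.
  The first convergent with p² − 171·q² = 1 gives the fundamental solution (x₁, y₁) = (170, 13).
Step 2: Apply the recurrence (x_{n+1}, y_{n+1}) = (x₁x_n + 171y₁y_n, x₁y_n + y₁x_n) repeatedly.
  From (x_1, y_1) = (170, 13): x_2 = 170·170 + 171·13·13 = 57799; y_2 = 170·13 + 13·170 = 4420.
Step 3: Verify x_2² - 171·y_2² = 3340724401 - 3340724400 = 1 (should be 1). ✓

(x_1, y_1) = (170, 13); (x_2, y_2) = (57799, 4420).


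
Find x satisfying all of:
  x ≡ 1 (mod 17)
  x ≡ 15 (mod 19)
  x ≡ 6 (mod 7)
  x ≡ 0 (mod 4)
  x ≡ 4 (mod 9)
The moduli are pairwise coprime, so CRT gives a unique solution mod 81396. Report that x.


Product of moduli M = 17 · 19 · 7 · 4 · 9 = 81396.
Merge one congruence at a time:
  Start: x ≡ 1 (mod 17).
  Combine with x ≡ 15 (mod 19); new modulus lcm = 323.
    Write x = 1 + 17·t and substitute into x ≡ 15 (mod 19): 17·t ≡ 15 − 1 = 14 (mod 19).
    The inverse of 17 mod 19 is 9 (since 17·9 = 153 = 8·19 + 1), so t ≡ 9·14 = 126 ≡ 12 (mod 19).
    Then x = 1 + 17·12 = 205, valid modulo lcm(17, 19) = 323: x ≡ 205 (mod 323).
  Combine with x ≡ 6 (mod 7); new modulus lcm = 2261.
    Write x = 205 + 323·t and substitute into x ≡ 6 (mod 7): 323·t ≡ 6 − 205 = -199 (mod 7).
    Reduce coefficients mod 7: 1·t ≡ 4 (mod 7).
    So t ≡ 4 (mod 7).
    Then x = 205 + 323·4 = 1497, valid modulo lcm(323, 7) = 2261: x ≡ 1497 (mod 2261).
  Combine with x ≡ 0 (mod 4); new modulus lcm = 9044.
    Write x = 1497 + 2261·t and substitute into x ≡ 0 (mod 4): 2261·t ≡ 0 − 1497 = -1497 (mod 4).
    Reduce coefficients mod 4: 1·t ≡ 3 (mod 4).
    So t ≡ 3 (mod 4).
    Then x = 1497 + 2261·3 = 8280, valid modulo lcm(2261, 4) = 9044: x ≡ 8280 (mod 9044).
  Combine with x ≡ 4 (mod 9); new modulus lcm = 81396.
    Write x = 8280 + 9044·t and substitute into x ≡ 4 (mod 9): 9044·t ≡ 4 − 8280 = -8276 (mod 9).
    Reduce coefficients mod 9: 8·t ≡ 4 (mod 9).
    The inverse of 8 mod 9 is 8 (since 8·8 = 64 = 7·9 + 1), so t ≡ 8·4 = 32 ≡ 5 (mod 9).
    Then x = 8280 + 9044·5 = 53500, valid modulo lcm(9044, 9) = 81396: x ≡ 53500 (mod 81396).
Verify against each original: 53500 mod 17 = 1, 53500 mod 19 = 15, 53500 mod 7 = 6, 53500 mod 4 = 0, 53500 mod 9 = 4.

x ≡ 53500 (mod 81396).


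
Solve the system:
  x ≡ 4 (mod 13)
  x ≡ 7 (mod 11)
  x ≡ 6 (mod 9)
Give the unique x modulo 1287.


Moduli 13, 11, 9 are pairwise coprime; by CRT there is a unique solution modulo M = 13 · 11 · 9 = 1287.
Solve pairwise, accumulating the modulus:
  Start with x ≡ 4 (mod 13).
  Combine with x ≡ 7 (mod 11): since gcd(13, 11) = 1, we get a unique residue mod 143.
    Write x = 4 + 13·t and substitute into x ≡ 7 (mod 11): 13·t ≡ 7 − 4 = 3 (mod 11).
    Reduce coefficients mod 11: 2·t ≡ 3 (mod 11).
    The inverse of 2 mod 11 is 6 (since 2·6 = 12 = 1·11 + 1), so t ≡ 6·3 = 18 ≡ 7 (mod 11).
    Then x = 4 + 13·7 = 95, valid modulo lcm(13, 11) = 143: x ≡ 95 (mod 143).
  Combine with x ≡ 6 (mod 9): since gcd(143, 9) = 1, we get a unique residue mod 1287.
    Write x = 95 + 143·t and substitute into x ≡ 6 (mod 9): 143·t ≡ 6 − 95 = -89 (mod 9).
    Reduce coefficients mod 9: 8·t ≡ 1 (mod 9).
    The inverse of 8 mod 9 is 8 (since 8·8 = 64 = 7·9 + 1), so t ≡ 8·1 = 8 ≡ 8 (mod 9).
    Then x = 95 + 143·8 = 1239, valid modulo lcm(143, 9) = 1287: x ≡ 1239 (mod 1287).
Verify: 1239 mod 13 = 4 ✓, 1239 mod 11 = 7 ✓, 1239 mod 9 = 6 ✓.

x ≡ 1239 (mod 1287).


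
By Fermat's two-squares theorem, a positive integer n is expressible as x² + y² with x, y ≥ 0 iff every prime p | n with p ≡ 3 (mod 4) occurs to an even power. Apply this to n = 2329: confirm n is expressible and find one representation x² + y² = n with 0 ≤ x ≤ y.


Step 1: Factor n = 2329 = 17 · 137.
Step 2: Check the mod-4 condition on each prime factor: 17 ≡ 1 (mod 4), exponent 1; 137 ≡ 1 (mod 4), exponent 1.
All primes ≡ 3 (mod 4) appear to even exponent (or don't appear), so by the two-squares theorem n IS expressible as a sum of two squares.
Step 3: Build a representation. Here n = 17 · 137 is a product of primes ≡ 1 (mod 4). Each prime p ≡ 1 (mod 4) is itself a sum of two squares; find a² by testing p − a² for a perfect square:
  17: 17 − 1² = 16 = 4² ⇒ 17 = 1² + 4².
  137: 137 − 1² = 136, 137 − 2² = 133, 137 − 3² = 128, 137 − 4² = 121 = 11² ⇒ 137 = 4² + 11².
  Combine using the Brahmagupta–Fibonacci identity (a² + b²)(c² + d²) = (ac − bd)² + (ad + bc)² = (ac + bd)² + (ad − bc)²:
  17 · 137 = 2329: from (1² + 4²)(4² + 11²), take (1·4 − 4·11, 1·11 + 4·4) = (4 − 44, 11 + 16) = (-40, 27); dropping signs (only squares matter) gives (40, 27); check 40² + 27² = 1600 + 729 = 2329 ✓.
Step 4: Order so x ≤ y and verify: 27² + 40² = 729 + 1600 = 2329 = n. ✓

n = 2329 = 27² + 40² (one valid representation with x ≤ y).


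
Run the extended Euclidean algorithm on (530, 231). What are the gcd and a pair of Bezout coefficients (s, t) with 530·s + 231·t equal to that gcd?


Euclidean algorithm on (530, 231) — divide until remainder is 0:
  530 = 2 · 231 + 68
  231 = 3 · 68 + 27
  68 = 2 · 27 + 14
  27 = 1 · 14 + 13
  14 = 1 · 13 + 1
  13 = 13 · 1 + 0
gcd(530, 231) = 1.
Track Bezout coefficients alongside the remainders: start with r₀ = 530 = a·1 + b·0 (s = 1, t = 0) and r₁ = 231 = a·0 + b·1 (s = 0, t = 1); each new remainder r_{k+1} = r_{k-1} − q_k·r_k inherits s_{k+1} = s_{k-1} − q_k·s_k, t_{k+1} = t_{k-1} − q_k·t_k, so r_k = a·s_k + b·t_k at every step:
  q = 2: r = 68, s = 1 − 2·0 = 1, t = 0 − 2·1 = -2  (check: 530·1 + 231·(-2) = 68)
  q = 3: r = 27, s = 0 − 3·1 = -3, t = 1 − 3·(-2) = 7  (check: 530·(-3) + 231·7 = 27)
  q = 2: r = 14, s = 1 − 2·(-3) = 7, t = -2 − 2·7 = -16  (check: 530·7 + 231·(-16) = 14)
  q = 1: r = 13, s = -3 − 1·7 = -10, t = 7 − 1·(-16) = 23  (check: 530·(-10) + 231·23 = 13)
  q = 1: r = 1, s = 7 − 1·(-10) = 17, t = -16 − 1·23 = -39  (check: 530·17 + 231·(-39) = 1)
The row with r = 1 (the gcd) gives the Bezout coefficients s = 17, t = -39.
Result: 530 · (17) + 231 · (-39) = 1.

gcd(530, 231) = 1; s = 17, t = -39 (check: 530·17 + 231·(-39) = 1).


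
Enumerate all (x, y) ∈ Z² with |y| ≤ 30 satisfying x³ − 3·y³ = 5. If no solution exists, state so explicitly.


The equation is x³ - 3y³ = 5. For fixed y, x³ = 3·y³ + 5, so a solution requires the RHS to be a perfect cube.
Strategy: iterate y from -30 to 30, compute RHS = 3·y³ + 5, and check whether it is a (positive or negative) perfect cube.
Check small values of y:
  y = 0: RHS = 5 is not a perfect cube.
  y = 1: RHS = 8 = (2)³ ⇒ x = 2 works.
  y = -1: RHS = 2 is not a perfect cube.
  y = 2: RHS = 29 is not a perfect cube.
  y = -2: RHS = -19 is not a perfect cube.
  y = 3: RHS = 86 is not a perfect cube.
  y = -3: RHS = -76 is not a perfect cube.
Continuing the search up to |y| = 30 finds no further solutions beyond those listed.
Collected solutions: (2, 1).

Solutions (with |y| ≤ 30): (2, 1).
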